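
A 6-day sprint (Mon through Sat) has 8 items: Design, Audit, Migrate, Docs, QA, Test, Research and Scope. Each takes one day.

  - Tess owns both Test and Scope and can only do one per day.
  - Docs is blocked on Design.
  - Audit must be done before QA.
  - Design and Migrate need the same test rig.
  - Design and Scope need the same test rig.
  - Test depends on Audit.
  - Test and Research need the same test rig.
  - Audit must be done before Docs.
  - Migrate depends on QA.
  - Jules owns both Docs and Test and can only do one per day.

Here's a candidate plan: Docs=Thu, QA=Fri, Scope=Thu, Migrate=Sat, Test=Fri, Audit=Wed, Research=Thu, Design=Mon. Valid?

Valid

Jules owns both Docs and Test and can only do one per day — holds.
Audit must be done before QA — holds.
Tess owns both Test and Scope and can only do one per day — holds.
Audit must be done before Docs — holds.
Design and Scope need the same test rig — holds.
Design and Migrate need the same test rig — holds.
Test and Research need the same test rig — holds.
Test depends on Audit — holds.
Migrate depends on QA — holds.
Docs is blocked on Design — holds.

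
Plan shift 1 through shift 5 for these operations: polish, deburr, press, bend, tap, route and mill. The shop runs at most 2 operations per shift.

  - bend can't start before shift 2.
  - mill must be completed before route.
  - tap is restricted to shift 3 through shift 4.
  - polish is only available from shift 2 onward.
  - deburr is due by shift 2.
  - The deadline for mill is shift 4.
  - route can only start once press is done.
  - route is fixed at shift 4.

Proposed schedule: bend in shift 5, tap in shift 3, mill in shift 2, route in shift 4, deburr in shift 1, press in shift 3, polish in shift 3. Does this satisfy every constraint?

No — it violates: The shop runs at most 2 operations per shift

bend can't start before shift 2 — holds.
tap is restricted to shift 3 through shift 4 — holds.
polish is only available from shift 2 onward — holds.
route is fixed at shift 4 — holds.
deburr is due by shift 2 — holds.
The shop runs at most 2 operations per shift — violated.
The deadline for mill is shift 4 — holds.
mill must be completed before route — holds.
route can only start once press is done — holds.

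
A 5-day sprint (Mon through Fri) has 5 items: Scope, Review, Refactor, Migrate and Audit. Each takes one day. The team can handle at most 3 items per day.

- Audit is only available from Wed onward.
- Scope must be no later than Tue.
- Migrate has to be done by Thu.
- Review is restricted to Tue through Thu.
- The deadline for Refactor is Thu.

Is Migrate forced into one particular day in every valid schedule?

No

Migrate can be Mon (e.g. Migrate=Mon, Audit=Wed, Review=Tue, Scope=Mon, Refactor=Mon) or Tue (e.g. Migrate=Tue, Audit=Wed, Refactor=Mon, Review=Tue, Scope=Mon).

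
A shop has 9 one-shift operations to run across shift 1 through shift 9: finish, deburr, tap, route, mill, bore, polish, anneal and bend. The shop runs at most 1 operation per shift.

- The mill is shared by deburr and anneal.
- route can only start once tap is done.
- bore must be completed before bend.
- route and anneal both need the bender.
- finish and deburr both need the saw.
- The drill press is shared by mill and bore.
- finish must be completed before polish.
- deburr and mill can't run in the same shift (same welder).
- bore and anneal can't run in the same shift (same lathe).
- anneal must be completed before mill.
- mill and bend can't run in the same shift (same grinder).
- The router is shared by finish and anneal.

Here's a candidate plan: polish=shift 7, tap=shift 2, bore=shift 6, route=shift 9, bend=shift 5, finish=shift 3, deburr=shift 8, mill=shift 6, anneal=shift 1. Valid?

No. The drill press is shared by mill and bore is not satisfied.

The router is shared by finish and anneal — holds.
bore must be completed before bend — violated.
anneal must be completed before mill — holds.
The mill is shared by deburr and anneal — holds.
route can only start once tap is done — holds.
bore and anneal can't run in the same shift (same lathe) — holds.
The shop runs at most 1 operation per shift — violated.
finish and deburr both need the saw — holds.
The drill press is shared by mill and bore — violated.
finish must be completed before polish — holds.
route and anneal both need the bender — holds.
mill and bend can't run in the same shift (same grinder) — holds.
deburr and mill can't run in the same shift (same welder) — holds.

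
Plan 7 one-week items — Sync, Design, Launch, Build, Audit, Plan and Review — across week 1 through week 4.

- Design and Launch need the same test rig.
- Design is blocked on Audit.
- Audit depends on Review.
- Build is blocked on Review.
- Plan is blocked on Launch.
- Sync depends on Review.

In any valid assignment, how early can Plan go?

Precedence pushes Plan to at least week 2.
Plan at week 2 is achievable: Launch=week 1; Build=week 2; Sync=week 2; Plan=week 2; Audit=week 2; Design=week 3; Review=week 1.

week 2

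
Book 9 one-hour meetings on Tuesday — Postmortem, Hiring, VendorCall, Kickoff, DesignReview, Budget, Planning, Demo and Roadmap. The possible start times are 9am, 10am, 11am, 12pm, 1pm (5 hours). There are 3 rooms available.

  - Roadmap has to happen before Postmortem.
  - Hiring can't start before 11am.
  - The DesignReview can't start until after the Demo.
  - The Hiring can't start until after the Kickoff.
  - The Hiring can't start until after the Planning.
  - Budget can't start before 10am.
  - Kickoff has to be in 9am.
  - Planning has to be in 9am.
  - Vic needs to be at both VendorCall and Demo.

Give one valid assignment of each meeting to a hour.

Roadmap=9am; Demo=10am; VendorCall=11am; Budget=10am; Kickoff=9am; Hiring=11am; DesignReview=11am; Planning=9am; Postmortem=10am

Checking: Demo(10am) before DesignReview(11am); Planning(9am) before Hiring(11am); Roadmap(9am) before Postmortem(10am); Kickoff(9am) before Hiring(11am); VendorCall(11am) != Demo(10am); Planning=9am in [9am,9am]; Kickoff=9am in [9am,9am]; Budget=10am in [10am,1pm]; Hiring=11am in [11am,1pm]; max 3 per hour (cap 3).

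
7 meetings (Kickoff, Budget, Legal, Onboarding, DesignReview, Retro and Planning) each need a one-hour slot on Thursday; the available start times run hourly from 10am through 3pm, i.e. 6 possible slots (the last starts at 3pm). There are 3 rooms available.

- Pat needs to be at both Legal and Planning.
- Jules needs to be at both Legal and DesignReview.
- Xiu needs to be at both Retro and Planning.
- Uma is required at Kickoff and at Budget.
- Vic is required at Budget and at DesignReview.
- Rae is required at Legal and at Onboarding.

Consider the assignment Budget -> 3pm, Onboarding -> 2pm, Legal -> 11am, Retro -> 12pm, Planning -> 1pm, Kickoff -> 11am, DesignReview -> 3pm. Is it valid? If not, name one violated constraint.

Invalid. Vic is required at Budget and at DesignReview.

Pat needs to be at both Legal and Planning — holds.
Vic is required at Budget and at DesignReview — violated.
There are 3 rooms available — holds.
Jules needs to be at both Legal and DesignReview — holds.
Xiu needs to be at both Retro and Planning — holds.
Uma is required at Kickoff and at Budget — holds.
Rae is required at Legal and at Onboarding — holds.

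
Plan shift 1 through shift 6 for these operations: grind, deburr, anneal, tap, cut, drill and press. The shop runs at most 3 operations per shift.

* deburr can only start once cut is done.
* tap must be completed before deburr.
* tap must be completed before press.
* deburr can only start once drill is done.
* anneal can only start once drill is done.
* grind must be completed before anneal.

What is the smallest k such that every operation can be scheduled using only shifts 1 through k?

3 shifts

The precedence chain requires at least 2 distinct shifts.
With at most 3 per shift and 7 operations, at least 3 shifts are needed.
3 works (last occupied shift: shift 3): for example cut -> shift 1; anneal -> shift 3; grind -> shift 2; tap -> shift 1; drill -> shift 1; press -> shift 2; deburr -> shift 2.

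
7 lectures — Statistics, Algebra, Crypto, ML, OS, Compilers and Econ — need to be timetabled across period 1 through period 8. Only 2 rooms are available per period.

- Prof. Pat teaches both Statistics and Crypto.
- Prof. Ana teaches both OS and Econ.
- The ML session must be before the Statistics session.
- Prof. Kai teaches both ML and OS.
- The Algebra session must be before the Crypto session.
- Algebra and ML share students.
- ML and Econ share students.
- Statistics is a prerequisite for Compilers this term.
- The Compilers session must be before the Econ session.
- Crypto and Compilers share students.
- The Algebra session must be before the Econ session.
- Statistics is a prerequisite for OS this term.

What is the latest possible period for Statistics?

period 6

Precedence pushes Statistics to at least period 2; downstream work caps Statistics at period 6.
Statistics at period 6 is achievable: OS=period 7, Econ=period 8, Algebra=period 1, Statistics=period 6, Compilers=period 7, Crypto=period 2, ML=period 2.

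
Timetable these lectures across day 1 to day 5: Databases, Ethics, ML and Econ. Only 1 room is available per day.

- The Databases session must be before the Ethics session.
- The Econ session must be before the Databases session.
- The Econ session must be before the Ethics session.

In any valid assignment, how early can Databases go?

Precedence pushes Databases to at least day 2; downstream work caps Databases at day 4.
Databases at day 2 is achievable: Econ in day 1, ML in day 4, Ethics in day 3, Databases in day 2.

day 2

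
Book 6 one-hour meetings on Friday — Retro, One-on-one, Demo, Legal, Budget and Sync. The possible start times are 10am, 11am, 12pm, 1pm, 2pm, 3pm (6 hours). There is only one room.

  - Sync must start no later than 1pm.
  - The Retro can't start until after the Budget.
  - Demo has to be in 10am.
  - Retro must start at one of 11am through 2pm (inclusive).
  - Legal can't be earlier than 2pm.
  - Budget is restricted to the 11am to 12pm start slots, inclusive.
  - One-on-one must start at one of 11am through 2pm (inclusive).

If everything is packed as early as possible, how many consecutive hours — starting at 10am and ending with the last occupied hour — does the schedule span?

The precedence chain requires at least 2 distinct hours.
With at most 1 per hour and 6 meetings, at least 6 hours are needed.
Legal can't be placed before 2pm — that is hour 5 counting from 10am — so the schedule must run through at least 5 hours.
6 works (last occupied hour: 3pm): for example Legal -> 3pm, One-on-one -> 2pm, Demo -> 10am, Sync -> 1pm, Budget -> 11am, Retro -> 12pm.

6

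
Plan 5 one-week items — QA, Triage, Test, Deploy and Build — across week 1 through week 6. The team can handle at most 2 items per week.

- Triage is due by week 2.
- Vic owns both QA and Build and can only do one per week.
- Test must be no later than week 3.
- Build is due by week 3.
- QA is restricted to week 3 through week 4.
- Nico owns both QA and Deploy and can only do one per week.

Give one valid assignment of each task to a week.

Test in week 1; Deploy in week 2; Build in week 2; Triage in week 1; QA in week 3

Checking: QA(week 3) != Deploy(week 2); QA(week 3) != Build(week 2); Triage=week 1 in [week 1,week 2]; QA=week 3 in [week 3,week 4]; Test=week 1 in [week 1,week 3]; Build=week 2 in [week 1,week 3]; max 2 per week (cap 2).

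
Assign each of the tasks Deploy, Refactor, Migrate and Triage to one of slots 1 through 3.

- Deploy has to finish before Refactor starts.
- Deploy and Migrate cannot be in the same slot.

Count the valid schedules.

Splitting on Deploy: it can be 1 (12), 2 (6). Listing each branch's schedules as (Refactor, Migrate, Triage):
Deploy=1: (2,2,1) (2,2,2) (2,2,3) (2,3,1) (2,3,2) (2,3,3) (3,2,1) (3,2,2) (3,2,3) (3,3,1) (3,3,2) (3,3,3) — 12.
Deploy=2: (3,1,1) (3,1,2) (3,1,3) (3,3,1) (3,3,2) (3,3,3) — 6.
Summing: 12 + 6 = 18.

18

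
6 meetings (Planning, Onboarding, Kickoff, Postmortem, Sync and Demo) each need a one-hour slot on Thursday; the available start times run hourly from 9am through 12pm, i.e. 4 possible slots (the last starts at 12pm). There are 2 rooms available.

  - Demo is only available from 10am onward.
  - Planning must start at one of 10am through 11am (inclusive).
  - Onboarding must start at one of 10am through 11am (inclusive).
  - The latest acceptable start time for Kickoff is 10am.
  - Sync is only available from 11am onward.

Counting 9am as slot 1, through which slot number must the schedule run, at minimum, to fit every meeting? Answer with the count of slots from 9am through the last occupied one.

3 slots

With at most 2 per slot and 6 meetings, at least 3 slots are needed.
Sync can't be placed before 11am — that is slot 3 counting from 9am — so the schedule must run through at least 3 slots.
3 works (last occupied slot: 11am): for example Kickoff -> 9am; Sync -> 11am; Postmortem -> 9am; Planning -> 10am; Demo -> 11am; Onboarding -> 10am.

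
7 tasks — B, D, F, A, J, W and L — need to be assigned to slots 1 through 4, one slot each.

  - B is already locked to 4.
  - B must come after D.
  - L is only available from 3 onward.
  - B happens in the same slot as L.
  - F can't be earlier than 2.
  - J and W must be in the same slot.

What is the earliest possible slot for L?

L is available from 3; L must be in the same slot as B, which can't be before 4, so L is at least 4.
L at 4 is achievable: W in 1; D in 1; F in 2; B in 4; L in 4; J in 1; A in 1.

4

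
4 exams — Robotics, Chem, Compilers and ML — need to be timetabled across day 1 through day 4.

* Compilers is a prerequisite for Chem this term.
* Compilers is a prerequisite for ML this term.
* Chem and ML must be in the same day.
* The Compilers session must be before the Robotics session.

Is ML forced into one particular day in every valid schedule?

ML can be day 2 (e.g. Robotics in day 2; ML in day 2; Chem in day 2; Compilers in day 1) or day 3 (e.g. Robotics in day 2; ML in day 3; Compilers in day 1; Chem in day 3).

No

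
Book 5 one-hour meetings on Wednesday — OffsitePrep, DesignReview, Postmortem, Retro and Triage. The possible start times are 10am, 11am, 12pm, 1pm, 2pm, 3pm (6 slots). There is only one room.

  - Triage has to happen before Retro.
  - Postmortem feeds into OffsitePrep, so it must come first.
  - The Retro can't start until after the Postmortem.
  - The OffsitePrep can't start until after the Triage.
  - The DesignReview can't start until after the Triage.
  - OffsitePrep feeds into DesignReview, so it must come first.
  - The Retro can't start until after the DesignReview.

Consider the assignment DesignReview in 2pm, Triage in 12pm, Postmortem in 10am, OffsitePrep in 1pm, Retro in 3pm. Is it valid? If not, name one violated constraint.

OffsitePrep feeds into DesignReview, so it must come first — holds.
There is only one room — holds.
The DesignReview can't start until after the Triage — holds.
Postmortem feeds into OffsitePrep, so it must come first — holds.
Triage has to happen before Retro — holds.
The Retro can't start until after the Postmortem — holds.
The Retro can't start until after the DesignReview — holds.
The OffsitePrep can't start until after the Triage — holds.

Yes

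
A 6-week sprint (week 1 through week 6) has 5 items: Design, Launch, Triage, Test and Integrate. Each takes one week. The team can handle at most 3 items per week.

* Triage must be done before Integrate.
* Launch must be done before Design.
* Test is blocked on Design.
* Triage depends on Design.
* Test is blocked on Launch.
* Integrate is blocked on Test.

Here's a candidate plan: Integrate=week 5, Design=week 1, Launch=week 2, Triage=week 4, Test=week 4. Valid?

Integrate is blocked on Test — holds.
Test is blocked on Design — holds.
Triage must be done before Integrate — holds.
The team can handle at most 3 items per week — holds.
Test is blocked on Launch — holds.
Launch must be done before Design — violated.
Triage depends on Design — holds.

Invalid. Launch must be done before Design.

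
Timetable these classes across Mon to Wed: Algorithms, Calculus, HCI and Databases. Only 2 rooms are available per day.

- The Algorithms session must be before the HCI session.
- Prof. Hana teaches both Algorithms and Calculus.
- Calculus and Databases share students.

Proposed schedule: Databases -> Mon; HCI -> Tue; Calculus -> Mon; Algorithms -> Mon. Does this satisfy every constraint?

Invalid. Only 2 rooms are available per day.

Only 2 rooms are available per day — violated.
The Algorithms session must be before the HCI session — holds.
Prof. Hana teaches both Algorithms and Calculus — violated.
Calculus and Databases share students — violated.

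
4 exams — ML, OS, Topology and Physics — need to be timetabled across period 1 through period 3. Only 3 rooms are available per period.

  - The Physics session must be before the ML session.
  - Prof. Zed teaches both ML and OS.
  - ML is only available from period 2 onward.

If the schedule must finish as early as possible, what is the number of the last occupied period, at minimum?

The precedence chain requires at least 2 distinct periods.
With at most 3 per period and 4 exams, at least 2 periods are needed.
2 works (last occupied period: period 2): for example ML -> period 2, Physics -> period 1, OS -> period 1, Topology -> period 1.

2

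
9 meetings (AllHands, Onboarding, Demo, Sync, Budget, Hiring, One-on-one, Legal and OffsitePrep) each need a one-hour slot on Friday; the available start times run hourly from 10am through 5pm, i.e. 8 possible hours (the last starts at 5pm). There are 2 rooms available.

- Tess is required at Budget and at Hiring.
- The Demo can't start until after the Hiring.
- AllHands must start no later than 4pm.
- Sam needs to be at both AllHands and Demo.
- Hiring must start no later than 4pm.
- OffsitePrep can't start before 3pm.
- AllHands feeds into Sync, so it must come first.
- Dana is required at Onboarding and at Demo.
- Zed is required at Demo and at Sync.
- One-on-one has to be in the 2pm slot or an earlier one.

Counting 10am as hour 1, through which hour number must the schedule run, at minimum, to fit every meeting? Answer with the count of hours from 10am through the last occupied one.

The precedence chain requires at least 2 distinct hours.
With at most 2 per hour and 9 meetings, at least 5 hours are needed.
OffsitePrep can't be placed before 3pm — that is hour 6 counting from 10am — so the schedule must run through at least 6 hours.
6 works (last occupied hour: 3pm): for example Sync=11am; AllHands=10am; Onboarding=1pm; Demo=12pm; One-on-one=10am; Budget=12pm; Legal=1pm; OffsitePrep=3pm; Hiring=11am.

6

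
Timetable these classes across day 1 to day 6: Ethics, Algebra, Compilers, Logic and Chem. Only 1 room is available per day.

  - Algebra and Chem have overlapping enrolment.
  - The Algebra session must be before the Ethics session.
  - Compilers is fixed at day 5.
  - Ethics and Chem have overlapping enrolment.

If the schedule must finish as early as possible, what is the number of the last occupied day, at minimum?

The precedence chain requires at least 2 distinct days.
With at most 1 per day and 5 classes, at least 5 days are needed.
Compilers can't be placed before day 5, so the schedule must run through at least day 5.
5 works (last occupied day: day 5): for example Algebra=day 1, Chem=day 4, Compilers=day 5, Ethics=day 2, Logic=day 3.

5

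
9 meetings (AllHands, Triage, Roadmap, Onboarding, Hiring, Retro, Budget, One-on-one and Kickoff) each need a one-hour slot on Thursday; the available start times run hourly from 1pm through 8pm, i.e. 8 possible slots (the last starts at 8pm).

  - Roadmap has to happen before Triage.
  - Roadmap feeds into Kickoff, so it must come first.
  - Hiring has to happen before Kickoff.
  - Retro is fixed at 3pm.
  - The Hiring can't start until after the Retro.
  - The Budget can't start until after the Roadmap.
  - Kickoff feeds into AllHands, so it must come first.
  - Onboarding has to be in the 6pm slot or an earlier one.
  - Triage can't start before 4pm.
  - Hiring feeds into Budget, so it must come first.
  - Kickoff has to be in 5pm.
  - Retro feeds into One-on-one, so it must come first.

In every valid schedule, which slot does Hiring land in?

4pm

Retro is fixed at 3pm and must come before Hiring, so Hiring is at least 4pm.
Kickoff is fixed at 5pm and must come after Hiring, so Hiring is at most 4pm.
So Hiring must be 4pm.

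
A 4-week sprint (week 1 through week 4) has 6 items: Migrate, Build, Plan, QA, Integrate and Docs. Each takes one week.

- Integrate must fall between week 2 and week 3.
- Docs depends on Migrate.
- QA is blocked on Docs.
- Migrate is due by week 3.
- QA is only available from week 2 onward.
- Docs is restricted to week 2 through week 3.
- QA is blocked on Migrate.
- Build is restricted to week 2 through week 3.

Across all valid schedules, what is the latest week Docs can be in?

Docs is available from week 2; Docs's own window allows nothing later than week 3.
Docs at week 3 is achievable: Migrate -> week 1, Integrate -> week 2, Docs -> week 3, Plan -> week 1, Build -> week 2, QA -> week 4.

week 3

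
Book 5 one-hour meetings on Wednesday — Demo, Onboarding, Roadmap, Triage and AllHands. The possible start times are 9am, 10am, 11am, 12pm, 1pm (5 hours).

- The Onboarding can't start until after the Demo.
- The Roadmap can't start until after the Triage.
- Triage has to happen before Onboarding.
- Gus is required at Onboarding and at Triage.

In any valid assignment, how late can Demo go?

Downstream work caps Demo at 12pm.
Demo at 12pm is achievable: Onboarding -> 1pm; AllHands -> 9am; Demo -> 12pm; Triage -> 9am; Roadmap -> 10am.

12pm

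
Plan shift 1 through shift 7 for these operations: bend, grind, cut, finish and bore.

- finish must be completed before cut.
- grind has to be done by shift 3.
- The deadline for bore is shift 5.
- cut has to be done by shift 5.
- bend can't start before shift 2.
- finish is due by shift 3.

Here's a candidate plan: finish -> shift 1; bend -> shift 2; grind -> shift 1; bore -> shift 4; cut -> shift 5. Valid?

Yes

grind has to be done by shift 3 — holds.
cut has to be done by shift 5 — holds.
finish must be completed before cut — holds.
The deadline for bore is shift 5 — holds.
finish is due by shift 3 — holds.
bend can't start before shift 2 — holds.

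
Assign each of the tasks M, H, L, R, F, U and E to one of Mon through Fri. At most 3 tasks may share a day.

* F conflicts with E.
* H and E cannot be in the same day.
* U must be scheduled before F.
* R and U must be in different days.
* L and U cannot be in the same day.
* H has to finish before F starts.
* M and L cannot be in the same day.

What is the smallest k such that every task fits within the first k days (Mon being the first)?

3 days

The precedence chain requires at least 2 distinct days.
With at most 3 per day and 7 tasks, at least 3 days are needed.
3 works (last occupied day: Wed): for example L in Tue; H in Mon; M in Mon; U in Mon; R in Tue; F in Tue; E in Wed.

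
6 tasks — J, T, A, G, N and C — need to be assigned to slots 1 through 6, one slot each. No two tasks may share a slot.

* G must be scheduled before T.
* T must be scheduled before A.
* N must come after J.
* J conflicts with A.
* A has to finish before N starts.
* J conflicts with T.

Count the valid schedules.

Splitting on J: it can be 1 (5), 2 (5), 3 (5), 4 (5), 5 (4). Listing each branch's schedules as (T, A, G, N, C):
J=1: (3,4,2,5,6) (3,4,2,6,5) (3,5,2,6,4) (4,5,2,6,3) (4,5,3,6,2) — 5.
J=2: (3,4,1,5,6) (3,4,1,6,5) (3,5,1,6,4) (4,5,1,6,3) (4,5,3,6,1) — 5.
J=3: (2,4,1,5,6) (2,4,1,6,5) (2,5,1,6,4) (4,5,1,6,2) (4,5,2,6,1) — 5.
J=4: (2,3,1,5,6) (2,3,1,6,5) (2,5,1,6,3) (3,5,1,6,2) (3,5,2,6,1) — 5.
J=5: (2,3,1,6,4) (2,4,1,6,3) (3,4,1,6,2) (3,4,2,6,1) — 4.
Summing: 5 + 5 + 5 + 5 + 4 = 24.

24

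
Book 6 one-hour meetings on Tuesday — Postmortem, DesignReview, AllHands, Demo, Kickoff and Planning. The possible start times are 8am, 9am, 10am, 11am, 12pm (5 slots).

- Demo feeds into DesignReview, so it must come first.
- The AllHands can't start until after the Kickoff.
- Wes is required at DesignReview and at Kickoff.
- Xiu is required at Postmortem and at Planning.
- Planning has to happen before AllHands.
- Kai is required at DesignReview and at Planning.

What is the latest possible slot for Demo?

Downstream work caps Demo at 11am.
Demo at 11am is achievable: Demo=11am, Planning=8am, DesignReview=12pm, Kickoff=8am, AllHands=9am, Postmortem=9am.

11am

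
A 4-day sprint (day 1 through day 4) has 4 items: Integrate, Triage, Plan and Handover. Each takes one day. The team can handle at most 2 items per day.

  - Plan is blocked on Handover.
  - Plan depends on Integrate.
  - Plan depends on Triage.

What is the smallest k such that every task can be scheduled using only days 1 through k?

3

The precedence chain requires at least 2 distinct days.
With at most 2 per day and 4 tasks, at least 2 days are needed.
Could 2 days be enough, i.e. nothing placed later than day 2? No: Plan must come after Triage (at day 1 or later) → {day 2}; Triage must come before Plan (at day 2 or earlier) → {day 1}; Integrate must come before Plan (at day 2 or earlier) → {day 1}; Handover must come before Plan (at day 2 or earlier) → {day 1}; that puts Integrate, Triage and Handover all in day 1 — more than 2 per day.
So 2 days is not enough.
3 works (last occupied day: day 3): for example Triage=day 1, Plan=day 3, Handover=day 2, Integrate=day 1.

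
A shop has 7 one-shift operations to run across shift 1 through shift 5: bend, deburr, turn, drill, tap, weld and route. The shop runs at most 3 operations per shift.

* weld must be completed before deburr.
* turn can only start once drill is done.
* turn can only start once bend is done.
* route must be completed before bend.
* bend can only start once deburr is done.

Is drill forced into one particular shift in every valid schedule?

No

drill can be shift 1 (e.g. tap -> shift 2; bend -> shift 3; drill -> shift 1; weld -> shift 1; turn -> shift 4; route -> shift 1; deburr -> shift 2) or shift 2 (e.g. tap -> shift 1; drill -> shift 2; deburr -> shift 2; bend -> shift 3; turn -> shift 4; route -> shift 1; weld -> shift 1).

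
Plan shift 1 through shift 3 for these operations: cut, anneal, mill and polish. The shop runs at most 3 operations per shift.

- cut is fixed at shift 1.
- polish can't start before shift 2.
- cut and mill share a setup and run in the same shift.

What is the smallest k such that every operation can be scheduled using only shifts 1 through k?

With at most 3 per shift and 4 operations, at least 2 shifts are needed.
polish can't be placed before shift 2, so the schedule must run through at least shift 2.
2 works (last occupied shift: shift 2): for example mill=shift 1; cut=shift 1; polish=shift 2; anneal=shift 1.

2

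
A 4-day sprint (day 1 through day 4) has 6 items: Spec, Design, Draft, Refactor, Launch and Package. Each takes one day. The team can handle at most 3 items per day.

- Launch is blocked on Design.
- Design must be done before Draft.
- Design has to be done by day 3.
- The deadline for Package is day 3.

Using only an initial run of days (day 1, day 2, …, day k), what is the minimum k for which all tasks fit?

The precedence chain requires at least 2 distinct days.
With at most 3 per day and 6 tasks, at least 2 days are needed.
2 works (last occupied day: day 2): for example Package=day 2, Draft=day 2, Spec=day 1, Launch=day 2, Design=day 1, Refactor=day 1.

2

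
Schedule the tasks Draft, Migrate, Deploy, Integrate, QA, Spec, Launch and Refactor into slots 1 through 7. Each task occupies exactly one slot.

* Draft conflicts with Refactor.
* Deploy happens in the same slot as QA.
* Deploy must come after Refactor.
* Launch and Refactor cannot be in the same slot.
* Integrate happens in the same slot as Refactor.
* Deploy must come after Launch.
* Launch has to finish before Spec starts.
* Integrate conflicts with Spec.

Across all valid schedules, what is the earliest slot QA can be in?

QA must be in the same slot as Deploy, which can't be before 2, so QA is at least 2.
QA at 3 is achievable: Deploy=3; Integrate=2; Spec=3; Refactor=2; Migrate=1; Launch=1; QA=3; Draft=1.
Nothing earlier works — the conflict constraints rule out every slot before 3.

3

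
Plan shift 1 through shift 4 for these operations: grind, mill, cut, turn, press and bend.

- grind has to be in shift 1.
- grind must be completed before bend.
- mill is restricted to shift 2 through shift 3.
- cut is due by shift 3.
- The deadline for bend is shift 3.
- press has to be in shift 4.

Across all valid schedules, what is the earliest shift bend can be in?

shift 2

Precedence pushes bend to at least shift 2; bend's own window allows nothing later than shift 3.
bend at shift 2 is achievable: turn in shift 1; press in shift 4; cut in shift 1; grind in shift 1; mill in shift 2; bend in shift 2.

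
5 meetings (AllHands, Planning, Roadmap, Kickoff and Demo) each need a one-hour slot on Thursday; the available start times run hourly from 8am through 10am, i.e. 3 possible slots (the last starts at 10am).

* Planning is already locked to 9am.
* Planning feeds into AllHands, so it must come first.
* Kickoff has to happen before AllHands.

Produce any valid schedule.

Kickoff in 8am; Demo in 8am; Planning in 9am; AllHands in 10am; Roadmap in 8am

Checking: Kickoff(8am) before AllHands(10am); Planning(9am) before AllHands(10am); Planning=9am in [9am,9am].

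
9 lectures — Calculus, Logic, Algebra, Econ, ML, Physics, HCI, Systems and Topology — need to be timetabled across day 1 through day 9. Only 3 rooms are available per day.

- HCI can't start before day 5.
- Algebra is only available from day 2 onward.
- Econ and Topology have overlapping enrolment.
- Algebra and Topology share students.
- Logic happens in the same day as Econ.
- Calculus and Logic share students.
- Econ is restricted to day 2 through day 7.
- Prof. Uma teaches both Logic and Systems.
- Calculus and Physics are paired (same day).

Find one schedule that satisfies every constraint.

Econ=day 2, Topology=day 3, Calculus=day 1, Algebra=day 2, Physics=day 1, Systems=day 3, HCI=day 5, Logic=day 2, ML=day 1

Checking: Calculus(day 1) != Logic(day 2); Algebra(day 2) != Topology(day 3); Logic(day 2) != Systems(day 3); Econ(day 2) != Topology(day 3); Calculus = Physics = day 1; Logic = Econ = day 2; Econ=day 2 in [day 2,day 7]; HCI=day 5 in [day 5,day 9]; Algebra=day 2 in [day 2,day 9]; max 3 per day (cap 3).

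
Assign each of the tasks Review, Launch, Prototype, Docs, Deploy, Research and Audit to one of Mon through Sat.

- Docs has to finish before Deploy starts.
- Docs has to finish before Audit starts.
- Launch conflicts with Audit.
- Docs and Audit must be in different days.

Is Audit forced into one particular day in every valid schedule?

No

Audit can be Tue (e.g. Research=Mon, Docs=Mon, Deploy=Tue, Audit=Tue, Review=Mon, Launch=Mon, Prototype=Mon) or Wed (e.g. Audit -> Wed; Review -> Mon; Launch -> Mon; Prototype -> Mon; Docs -> Mon; Deploy -> Tue; Research -> Mon).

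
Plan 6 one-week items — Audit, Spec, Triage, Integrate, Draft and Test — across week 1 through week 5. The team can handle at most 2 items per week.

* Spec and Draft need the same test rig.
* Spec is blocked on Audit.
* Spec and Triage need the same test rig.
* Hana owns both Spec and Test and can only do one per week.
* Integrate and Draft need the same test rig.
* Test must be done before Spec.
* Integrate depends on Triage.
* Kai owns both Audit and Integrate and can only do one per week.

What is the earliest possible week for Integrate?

week 2

Precedence pushes Integrate to at least week 2.
Integrate at week 2 is achievable: Draft=week 4; Triage=week 1; Audit=week 1; Test=week 2; Integrate=week 2; Spec=week 3.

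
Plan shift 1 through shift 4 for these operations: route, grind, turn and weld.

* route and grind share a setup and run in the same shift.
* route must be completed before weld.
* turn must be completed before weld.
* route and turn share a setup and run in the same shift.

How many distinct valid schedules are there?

Splitting on route: it can be shift 1 (3), shift 2 (2), shift 3 (1). Listing each branch's schedules as (grind, turn, weld) by shift number:
route=shift 1: (1,1,2) (1,1,3) (1,1,4) — 3.
route=shift 2: (2,2,3) (2,2,4) — 2.
route=shift 3: (3,3,4) — 1.
Summing: 3 + 2 + 1 = 6.

6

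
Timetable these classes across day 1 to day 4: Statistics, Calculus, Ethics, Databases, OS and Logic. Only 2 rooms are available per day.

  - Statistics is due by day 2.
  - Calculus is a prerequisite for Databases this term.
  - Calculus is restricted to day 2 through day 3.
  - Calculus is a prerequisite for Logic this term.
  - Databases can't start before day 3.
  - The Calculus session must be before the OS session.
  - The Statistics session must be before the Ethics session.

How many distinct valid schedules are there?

18

Splitting on Statistics: it can be day 1 (12), day 2 (6). Listing each branch's schedules as (Calculus, Ethics, Databases, OS, Logic) by day number:
Statistics=day 1: (2,2,3,3,4) (2,2,3,4,3) (2,2,3,4,4) (2,2,4,3,3) (2,2,4,3,4) (2,2,4,4,3) (2,3,3,4,4) (2,3,4,3,4) (2,3,4,4,3) (2,4,3,3,4) (2,4,3,4,3) (2,4,4,3,3) — 12.
Statistics=day 2: (2,3,3,4,4) (2,3,4,3,4) (2,3,4,4,3) (2,4,3,3,4) (2,4,3,4,3) (2,4,4,3,3) — 6.
Summing: 12 + 6 = 18.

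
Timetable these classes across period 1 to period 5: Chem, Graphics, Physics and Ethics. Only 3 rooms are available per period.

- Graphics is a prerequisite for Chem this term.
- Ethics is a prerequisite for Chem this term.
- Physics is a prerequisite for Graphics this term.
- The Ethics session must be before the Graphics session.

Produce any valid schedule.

Ethics=period 1, Graphics=period 2, Physics=period 1, Chem=period 3

Checking: Graphics(period 2) before Chem(period 3); Ethics(period 1) before Chem(period 3); Ethics(period 1) before Graphics(period 2); Physics(period 1) before Graphics(period 2); max 2 per period (cap 3).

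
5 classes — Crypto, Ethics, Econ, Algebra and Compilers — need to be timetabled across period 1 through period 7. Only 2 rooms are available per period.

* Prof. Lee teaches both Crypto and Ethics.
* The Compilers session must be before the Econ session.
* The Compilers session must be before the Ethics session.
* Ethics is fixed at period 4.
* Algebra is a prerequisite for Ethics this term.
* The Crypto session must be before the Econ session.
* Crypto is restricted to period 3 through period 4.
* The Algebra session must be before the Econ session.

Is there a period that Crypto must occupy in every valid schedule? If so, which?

Crypto's window is period 3–period 4.
Ethics is fixed at period 4, and Crypto can't share a period with Ethics.
So Crypto must be period 3.

period 3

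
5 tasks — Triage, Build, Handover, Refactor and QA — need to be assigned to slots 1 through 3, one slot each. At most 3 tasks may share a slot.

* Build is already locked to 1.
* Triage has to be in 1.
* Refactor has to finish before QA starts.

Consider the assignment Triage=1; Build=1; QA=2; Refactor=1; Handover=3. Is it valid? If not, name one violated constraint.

Triage has to be in 1 — holds.
At most 3 tasks may share a slot — holds.
Build is already locked to 1 — holds.
Refactor has to finish before QA starts — holds.

Yes, all constraints hold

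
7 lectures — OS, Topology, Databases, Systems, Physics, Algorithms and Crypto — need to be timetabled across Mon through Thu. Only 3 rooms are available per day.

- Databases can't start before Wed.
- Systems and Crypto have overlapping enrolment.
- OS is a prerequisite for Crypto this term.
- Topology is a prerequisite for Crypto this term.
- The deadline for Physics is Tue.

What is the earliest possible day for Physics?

Physics's own window allows nothing later than Tue.
Physics at Mon is achievable: Systems=Wed, Algorithms=Tue, Topology=Mon, Physics=Mon, Databases=Wed, Crypto=Tue, OS=Mon.

Mon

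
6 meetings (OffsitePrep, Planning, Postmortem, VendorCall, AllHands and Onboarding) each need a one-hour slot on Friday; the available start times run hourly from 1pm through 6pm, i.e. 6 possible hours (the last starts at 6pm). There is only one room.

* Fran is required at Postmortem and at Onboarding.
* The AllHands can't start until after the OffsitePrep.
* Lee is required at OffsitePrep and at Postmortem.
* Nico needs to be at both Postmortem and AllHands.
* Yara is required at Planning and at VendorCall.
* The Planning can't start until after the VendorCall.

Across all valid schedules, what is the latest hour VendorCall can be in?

Downstream work caps VendorCall at 5pm.
VendorCall at 5pm is achievable: AllHands -> 2pm, Postmortem -> 3pm, Onboarding -> 4pm, OffsitePrep -> 1pm, VendorCall -> 5pm, Planning -> 6pm.

5pm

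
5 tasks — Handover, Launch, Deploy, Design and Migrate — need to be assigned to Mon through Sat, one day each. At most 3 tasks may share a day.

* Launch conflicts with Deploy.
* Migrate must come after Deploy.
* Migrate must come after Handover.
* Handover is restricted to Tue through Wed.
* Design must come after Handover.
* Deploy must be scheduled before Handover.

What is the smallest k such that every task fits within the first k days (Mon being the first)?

The precedence chain requires at least 3 distinct days.
With at most 3 per day and 5 tasks, at least 2 days are needed.
3 works (last occupied day: Wed): for example Migrate=Wed; Design=Wed; Launch=Tue; Deploy=Mon; Handover=Tue.

3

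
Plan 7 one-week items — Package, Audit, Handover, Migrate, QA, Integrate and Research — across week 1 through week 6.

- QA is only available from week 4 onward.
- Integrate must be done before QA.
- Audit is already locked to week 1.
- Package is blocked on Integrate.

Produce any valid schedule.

Research in week 1; Migrate in week 1; Package in week 2; QA in week 4; Integrate in week 1; Audit in week 1; Handover in week 1

Checking: Integrate(week 1) before QA(week 4); Integrate(week 1) before Package(week 2); QA=week 4 in [week 4,week 6]; Audit=week 1 in [week 1,week 1].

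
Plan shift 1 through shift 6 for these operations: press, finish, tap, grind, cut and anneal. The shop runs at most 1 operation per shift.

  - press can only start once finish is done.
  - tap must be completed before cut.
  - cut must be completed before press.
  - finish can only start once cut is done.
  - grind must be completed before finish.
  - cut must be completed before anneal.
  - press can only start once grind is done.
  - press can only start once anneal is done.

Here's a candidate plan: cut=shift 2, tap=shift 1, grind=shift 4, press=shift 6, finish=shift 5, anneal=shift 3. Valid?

Yes

tap must be completed before cut — holds.
press can only start once finish is done — holds.
cut must be completed before press — holds.
The shop runs at most 1 operation per shift — holds.
cut must be completed before anneal — holds.
press can only start once grind is done — holds.
press can only start once anneal is done — holds.
grind must be completed before finish — holds.
finish can only start once cut is done — holds.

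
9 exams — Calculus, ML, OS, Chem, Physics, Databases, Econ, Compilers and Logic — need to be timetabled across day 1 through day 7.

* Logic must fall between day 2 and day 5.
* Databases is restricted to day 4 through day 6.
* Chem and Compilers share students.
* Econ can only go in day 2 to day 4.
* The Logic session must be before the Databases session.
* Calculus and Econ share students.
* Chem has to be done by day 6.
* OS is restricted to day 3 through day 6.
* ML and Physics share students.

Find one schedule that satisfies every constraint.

Logic in day 2; Compilers in day 2; Econ in day 2; Databases in day 4; Chem in day 1; OS in day 3; Physics in day 2; ML in day 1; Calculus in day 1

Checking: Logic(day 2) before Databases(day 4); Chem(day 1) != Compilers(day 2); ML(day 1) != Physics(day 2); Calculus(day 1) != Econ(day 2); Chem=day 1 in [day 1,day 6]; Econ=day 2 in [day 2,day 4]; Databases=day 4 in [day 4,day 6]; OS=day 3 in [day 3,day 6]; Logic=day 2 in [day 2,day 5].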